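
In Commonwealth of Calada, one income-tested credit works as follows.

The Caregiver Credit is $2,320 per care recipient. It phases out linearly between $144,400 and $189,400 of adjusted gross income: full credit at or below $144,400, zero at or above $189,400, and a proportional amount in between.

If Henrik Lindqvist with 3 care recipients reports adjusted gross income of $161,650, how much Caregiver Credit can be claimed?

$4,292

Caregiver Credit: base = 3 × $2,320 = $6,960. $161,650 is $17,250 into a $45,000 phase-out range, leaving 27,750/45,000 of the credit: $6,960 × 27,750/45,000 = $4,292.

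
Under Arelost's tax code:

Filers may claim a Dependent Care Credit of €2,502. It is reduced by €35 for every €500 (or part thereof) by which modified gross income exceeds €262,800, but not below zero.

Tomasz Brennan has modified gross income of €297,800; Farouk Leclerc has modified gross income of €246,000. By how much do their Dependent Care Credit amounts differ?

Tomasz (€297,800): Dependent Care Credit: income exceeds €262,800 by €35,000, which is 70 full-or-partial €500 increments; reduction = 70 × €35 = €2,450, leaving €52.
Farouk (€246,000): Dependent Care Credit: €246,000 is at or below the €262,800 threshold, so the full €2,502 applies.
Difference: |€52 − €2,502| = €2,450.

€2,450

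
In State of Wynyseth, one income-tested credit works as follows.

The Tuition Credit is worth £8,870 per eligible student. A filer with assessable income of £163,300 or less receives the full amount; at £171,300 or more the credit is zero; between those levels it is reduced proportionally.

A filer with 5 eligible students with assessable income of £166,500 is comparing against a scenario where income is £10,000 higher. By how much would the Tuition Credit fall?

At £166,500 — base = 5 × £8,870 = £44,350. £166,500 is £3,200 into a £8,000 phase-out range, leaving 4,800/8,000 of the credit: £44,350 × 4,800/8,000 = £26,610.
At £176,500 — base = 5 × £8,870 = £44,350. £176,500 is at or above £171,300, so the credit is £0.
Lost: £26,610 − £0 = £26,610.

£26,610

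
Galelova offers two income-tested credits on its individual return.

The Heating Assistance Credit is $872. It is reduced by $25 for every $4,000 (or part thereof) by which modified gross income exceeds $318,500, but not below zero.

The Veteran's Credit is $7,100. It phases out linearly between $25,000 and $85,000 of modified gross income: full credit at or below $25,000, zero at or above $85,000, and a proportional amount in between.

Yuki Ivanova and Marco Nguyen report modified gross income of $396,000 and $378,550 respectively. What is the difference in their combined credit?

$100

Yuki ($396,000): Heating Assistance Credit: income exceeds $318,500 by $77,500, which is 20 full-or-partial $4,000 increments; reduction = 20 × $25 = $500, leaving $372. Veteran's Credit: $396,000 is at or above $85,000, so the credit is $0. total $372 + $0 = $372
Marco ($378,550): Heating Assistance Credit: income exceeds $318,500 by $60,050, which is 16 full-or-partial $4,000 increments; reduction = 16 × $25 = $400, leaving $472. Veteran's Credit: $378,550 is at or above $85,000, so the credit is $0. total $472 + $0 = $472
Difference: |$372 − $472| = $100.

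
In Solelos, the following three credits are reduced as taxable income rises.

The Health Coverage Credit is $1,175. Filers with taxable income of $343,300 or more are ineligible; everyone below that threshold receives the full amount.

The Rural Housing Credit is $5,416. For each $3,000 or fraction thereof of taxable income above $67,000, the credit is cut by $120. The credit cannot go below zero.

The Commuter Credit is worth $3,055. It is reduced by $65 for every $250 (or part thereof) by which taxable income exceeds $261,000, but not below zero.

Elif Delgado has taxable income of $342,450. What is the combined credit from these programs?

$1,175

Health Coverage Credit: $342,450 is below the $343,300 cutoff, so the full $1,175 applies.
Rural Housing Credit: income exceeds $67,000 by $275,450 → 92 increments × $120 = $11,040 ≥ base, so the credit is $0.
Commuter Credit: income exceeds $261,000 by $81,450 → 326 increments × $65 = $21,190 ≥ base, so the credit is $0.
Total: $1,175 + $0 + $0 = $1,175.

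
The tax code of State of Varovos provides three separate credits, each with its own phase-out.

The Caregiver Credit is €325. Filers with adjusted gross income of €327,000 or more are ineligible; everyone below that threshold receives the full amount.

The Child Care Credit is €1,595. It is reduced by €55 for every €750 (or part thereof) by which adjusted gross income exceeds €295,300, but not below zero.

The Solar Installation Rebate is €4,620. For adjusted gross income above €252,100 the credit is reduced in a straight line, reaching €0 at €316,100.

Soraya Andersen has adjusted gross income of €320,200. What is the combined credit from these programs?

€325

Caregiver Credit: €320,200 is below the €327,000 cutoff, so the full €325 applies.
Child Care Credit: income exceeds €295,300 by €24,900 → 34 increments × €55 = €1,870 ≥ base, so the credit is €0.
Solar Installation Rebate: €320,200 is at or above €316,100, so the credit is €0.
Total: €325 + €0 + €0 = €325.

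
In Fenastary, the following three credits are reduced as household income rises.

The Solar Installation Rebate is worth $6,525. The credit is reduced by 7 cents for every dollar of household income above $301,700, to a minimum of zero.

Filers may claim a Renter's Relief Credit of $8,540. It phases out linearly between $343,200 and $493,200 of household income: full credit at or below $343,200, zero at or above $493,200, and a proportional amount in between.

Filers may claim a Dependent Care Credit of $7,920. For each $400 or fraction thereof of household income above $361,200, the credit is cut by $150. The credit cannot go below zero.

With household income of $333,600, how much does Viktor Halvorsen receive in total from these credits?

Solar Installation Rebate: 7% of the $31,900 excess over $301,700 is $2,233; credit = $6,525 − $2,233 = $4,292.
Renter's Relief Credit: $333,600 is at or below the $343,200 threshold, so the full $8,540 applies.
Dependent Care Credit: $333,600 is at or below the $361,200 threshold, so the full $7,920 applies.
Total: $4,292 + $8,540 + $7,920 = $20,752.

$20,752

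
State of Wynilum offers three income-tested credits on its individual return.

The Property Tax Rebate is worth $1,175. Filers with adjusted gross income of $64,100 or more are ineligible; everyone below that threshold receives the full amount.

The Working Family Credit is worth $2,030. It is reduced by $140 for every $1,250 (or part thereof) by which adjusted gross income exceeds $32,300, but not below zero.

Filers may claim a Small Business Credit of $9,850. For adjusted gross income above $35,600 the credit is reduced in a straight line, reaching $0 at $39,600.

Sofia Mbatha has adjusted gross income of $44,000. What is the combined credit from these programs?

$1,805

Property Tax Rebate: $44,000 is below the $64,100 cutoff, so the full $1,175 applies.
Working Family Credit: income exceeds $32,300 by $11,700, which is 10 full-or-partial $1,250 increments; reduction = 10 × $140 = $1,400, leaving $630.
Small Business Credit: $44,000 is at or above $39,600, so the credit is $0.
Total: $1,175 + $630 + $0 = $1,805.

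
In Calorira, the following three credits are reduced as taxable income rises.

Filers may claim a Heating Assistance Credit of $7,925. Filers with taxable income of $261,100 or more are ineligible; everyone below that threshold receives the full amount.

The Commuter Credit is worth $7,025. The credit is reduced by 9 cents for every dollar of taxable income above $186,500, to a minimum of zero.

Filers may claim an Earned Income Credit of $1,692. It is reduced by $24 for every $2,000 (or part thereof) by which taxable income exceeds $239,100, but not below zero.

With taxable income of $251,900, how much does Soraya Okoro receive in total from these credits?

Heating Assistance Credit: $251,900 is below the $261,100 cutoff, so the full $7,925 applies.
Commuter Credit: 9% of the $65,400 excess over $186,500 is $5,886; credit = $7,025 − $5,886 = $1,139.
Earned Income Credit: income exceeds $239,100 by $12,800, which is 7 full-or-partial $2,000 increments; reduction = 7 × $24 = $168, leaving $1,524.
Total: $7,925 + $1,139 + $1,524 = $10,588.

$10,588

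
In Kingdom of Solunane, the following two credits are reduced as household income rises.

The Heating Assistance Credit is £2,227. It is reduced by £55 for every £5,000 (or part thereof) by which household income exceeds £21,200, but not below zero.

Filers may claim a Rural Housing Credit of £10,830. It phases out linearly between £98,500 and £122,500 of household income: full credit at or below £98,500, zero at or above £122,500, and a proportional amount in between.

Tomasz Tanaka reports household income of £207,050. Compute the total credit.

Heating Assistance Credit: income exceeds £21,200 by £185,850, which is 38 full-or-partial £5,000 increments; reduction = 38 × £55 = £2,090, leaving £137.
Rural Housing Credit: £207,050 is at or above £122,500, so the credit is £0.
Total: £137 + £0 = £137.

£137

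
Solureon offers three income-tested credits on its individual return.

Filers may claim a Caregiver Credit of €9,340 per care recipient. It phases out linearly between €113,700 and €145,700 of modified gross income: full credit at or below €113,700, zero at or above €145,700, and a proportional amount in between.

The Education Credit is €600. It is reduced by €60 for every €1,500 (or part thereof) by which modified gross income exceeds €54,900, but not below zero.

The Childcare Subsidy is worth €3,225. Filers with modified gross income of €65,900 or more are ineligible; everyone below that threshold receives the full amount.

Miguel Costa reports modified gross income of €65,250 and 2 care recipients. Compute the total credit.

€22,085

Caregiver Credit: base = 2 × €9,340 = €18,680. €65,250 is at or below the €113,700 threshold, so the full €18,680 applies.
Education Credit: income exceeds €54,900 by €10,350, which is 7 full-or-partial €1,500 increments; reduction = 7 × €60 = €420, leaving €180.
Childcare Subsidy: €65,250 is below the €65,900 cutoff, so the full €3,225 applies.
Total: €18,680 + €180 + €3,225 = €22,085.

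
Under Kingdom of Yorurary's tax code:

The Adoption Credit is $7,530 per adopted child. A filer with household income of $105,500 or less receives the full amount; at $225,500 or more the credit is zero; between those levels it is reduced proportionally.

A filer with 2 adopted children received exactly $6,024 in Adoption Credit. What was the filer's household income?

Full credit = 2 × $7,530 = $15,060.
$6,024 is 6,024/15,060 of the full $15,060, so 9,036/15,060 of the $120,000 range has been used: income = $105,500 + $120,000 × 9,036/15,060 = $177,500.

$177,500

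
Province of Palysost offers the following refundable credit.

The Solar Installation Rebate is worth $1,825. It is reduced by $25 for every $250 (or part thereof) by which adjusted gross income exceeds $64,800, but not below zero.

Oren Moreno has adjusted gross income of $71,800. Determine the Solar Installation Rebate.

$1,125

Solar Installation Rebate: income exceeds $64,800 by $7,000, which is 28 full-or-partial $250 increments; reduction = 28 × $25 = $700, leaving $1,125.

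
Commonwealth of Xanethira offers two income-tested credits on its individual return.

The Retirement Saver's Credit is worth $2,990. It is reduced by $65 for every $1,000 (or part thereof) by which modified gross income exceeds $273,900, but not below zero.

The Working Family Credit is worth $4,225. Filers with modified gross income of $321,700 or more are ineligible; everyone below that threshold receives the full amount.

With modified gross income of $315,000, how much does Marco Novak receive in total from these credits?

$4,485

Retirement Saver's Credit: income exceeds $273,900 by $41,100, which is 42 full-or-partial $1,000 increments; reduction = 42 × $65 = $2,730, leaving $260.
Working Family Credit: $315,000 is below the $321,700 cutoff, so the full $4,225 applies.
Total: $260 + $4,225 = $4,485.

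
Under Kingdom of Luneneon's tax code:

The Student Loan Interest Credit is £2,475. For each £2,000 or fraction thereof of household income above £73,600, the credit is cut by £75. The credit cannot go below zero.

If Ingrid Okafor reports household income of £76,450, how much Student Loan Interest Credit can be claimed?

£2,325

Student Loan Interest Credit: income exceeds £73,600 by £2,850, which is 2 full-or-partial £2,000 increments; reduction = 2 × £75 = £150, leaving £2,325.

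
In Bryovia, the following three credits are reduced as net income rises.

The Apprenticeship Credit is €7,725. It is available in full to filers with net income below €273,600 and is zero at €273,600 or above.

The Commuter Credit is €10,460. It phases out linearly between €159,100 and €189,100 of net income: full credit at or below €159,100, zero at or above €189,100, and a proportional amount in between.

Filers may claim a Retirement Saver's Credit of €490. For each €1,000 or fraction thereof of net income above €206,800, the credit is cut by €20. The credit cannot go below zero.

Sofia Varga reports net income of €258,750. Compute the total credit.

Apprenticeship Credit: €258,750 is below the €273,600 cutoff, so the full €7,725 applies.
Commuter Credit: €258,750 is at or above €189,100, so the credit is €0.
Retirement Saver's Credit: income exceeds €206,800 by €51,950 → 52 increments × €20 = €1,040 ≥ base, so the credit is €0.
Total: €7,725 + €0 + €0 = €7,725.

€7,725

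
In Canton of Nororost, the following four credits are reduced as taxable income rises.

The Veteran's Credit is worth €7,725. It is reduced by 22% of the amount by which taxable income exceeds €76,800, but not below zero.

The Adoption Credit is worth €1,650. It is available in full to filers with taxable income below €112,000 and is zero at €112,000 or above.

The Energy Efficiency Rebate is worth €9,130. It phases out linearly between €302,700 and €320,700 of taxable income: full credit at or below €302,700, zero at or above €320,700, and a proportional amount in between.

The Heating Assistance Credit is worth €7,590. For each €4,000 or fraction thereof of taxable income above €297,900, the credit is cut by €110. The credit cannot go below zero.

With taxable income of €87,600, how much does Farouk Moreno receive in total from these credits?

Veteran's Credit: 22% of the €10,800 excess over €76,800 is €2,376; credit = €7,725 − €2,376 = €5,349.
Adoption Credit: €87,600 is below the €112,000 cutoff, so the full €1,650 applies.
Energy Efficiency Rebate: €87,600 is at or below the €302,700 threshold, so the full €9,130 applies.
Heating Assistance Credit: €87,600 is at or below the €297,900 threshold, so the full €7,590 applies.
Total: €5,349 + €1,650 + €9,130 + €7,590 = €23,719.

€23,719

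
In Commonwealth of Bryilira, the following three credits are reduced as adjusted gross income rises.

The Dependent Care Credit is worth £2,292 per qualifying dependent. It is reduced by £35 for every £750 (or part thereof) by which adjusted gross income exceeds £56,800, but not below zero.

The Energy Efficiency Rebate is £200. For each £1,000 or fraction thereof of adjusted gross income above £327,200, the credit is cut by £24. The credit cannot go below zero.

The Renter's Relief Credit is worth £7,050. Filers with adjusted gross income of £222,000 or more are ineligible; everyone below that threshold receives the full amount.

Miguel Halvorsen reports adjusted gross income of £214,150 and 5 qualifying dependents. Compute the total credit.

£11,360

Dependent Care Credit: base = 5 × £2,292 = £11,460. income exceeds £56,800 by £157,350, which is 210 full-or-partial £750 increments; reduction = 210 × £35 = £7,350, leaving £4,110.
Energy Efficiency Rebate: £214,150 is at or below the £327,200 threshold, so the full £200 applies.
Renter's Relief Credit: £214,150 is below the £222,000 cutoff, so the full £7,050 applies.
Total: £4,110 + £200 + £7,050 = £11,360.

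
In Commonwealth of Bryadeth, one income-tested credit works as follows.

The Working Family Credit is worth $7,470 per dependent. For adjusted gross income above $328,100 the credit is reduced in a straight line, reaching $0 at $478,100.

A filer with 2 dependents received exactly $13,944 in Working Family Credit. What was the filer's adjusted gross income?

$338,100

Full credit = 2 × $7,470 = $14,940.
$13,944 is 13,944/14,940 of the full $14,940, so 996/14,940 of the $150,000 range has been used: income = $328,100 + $150,000 × 996/14,940 = $338,100.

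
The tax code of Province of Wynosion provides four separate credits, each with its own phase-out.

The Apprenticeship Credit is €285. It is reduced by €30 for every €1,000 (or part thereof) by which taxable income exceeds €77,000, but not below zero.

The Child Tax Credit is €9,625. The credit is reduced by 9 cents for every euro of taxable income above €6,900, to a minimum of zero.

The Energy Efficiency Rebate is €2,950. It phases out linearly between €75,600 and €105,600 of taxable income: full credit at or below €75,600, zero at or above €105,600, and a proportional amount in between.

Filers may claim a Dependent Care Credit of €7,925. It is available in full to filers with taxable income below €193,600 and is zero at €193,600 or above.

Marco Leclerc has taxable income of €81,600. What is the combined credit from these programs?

€13,322

Apprenticeship Credit: income exceeds €77,000 by €4,600, which is 5 full-or-partial €1,000 increments; reduction = 5 × €30 = €150, leaving €135.
Child Tax Credit: 9% of the €74,700 excess over €6,900 is €6,723; credit = €9,625 − €6,723 = €2,902.
Energy Efficiency Rebate: €81,600 is €6,000 into a €30,000 phase-out range, leaving 24,000/30,000 of the credit: €2,950 × 24,000/30,000 = €2,360.
Dependent Care Credit: €81,600 is below the €193,600 cutoff, so the full €7,925 applies.
Total: €135 + €2,902 + €2,360 + €7,925 = €13,322.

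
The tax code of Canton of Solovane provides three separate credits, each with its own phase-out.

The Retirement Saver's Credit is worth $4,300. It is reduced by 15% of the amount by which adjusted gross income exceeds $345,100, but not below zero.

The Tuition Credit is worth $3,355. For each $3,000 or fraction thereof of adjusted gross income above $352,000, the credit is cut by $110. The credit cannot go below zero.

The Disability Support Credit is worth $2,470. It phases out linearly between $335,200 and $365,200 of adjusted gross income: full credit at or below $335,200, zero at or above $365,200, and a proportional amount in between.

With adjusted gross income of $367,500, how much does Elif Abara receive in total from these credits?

$3,635

Retirement Saver's Credit: 15% of the $22,400 excess over $345,100 is $3,360; credit = $4,300 − $3,360 = $940.
Tuition Credit: income exceeds $352,000 by $15,500, which is 6 full-or-partial $3,000 increments; reduction = 6 × $110 = $660, leaving $2,695.
Disability Support Credit: $367,500 is at or above $365,200, so the credit is $0.
Total: $940 + $2,695 + $0 = $3,635.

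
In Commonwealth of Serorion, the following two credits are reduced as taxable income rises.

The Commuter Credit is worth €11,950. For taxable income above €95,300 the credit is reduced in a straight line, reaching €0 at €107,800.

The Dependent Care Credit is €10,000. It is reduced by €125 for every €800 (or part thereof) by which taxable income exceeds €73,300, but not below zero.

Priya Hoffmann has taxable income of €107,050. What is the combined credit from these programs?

Commuter Credit: €107,050 is €11,750 into a €12,500 phase-out range, leaving 750/12,500 of the credit: €11,950 × 750/12,500 = €717.
Dependent Care Credit: income exceeds €73,300 by €33,750, which is 43 full-or-partial €800 increments; reduction = 43 × €125 = €5,375, leaving €4,625.
Total: €717 + €4,625 = €5,342.

€5,342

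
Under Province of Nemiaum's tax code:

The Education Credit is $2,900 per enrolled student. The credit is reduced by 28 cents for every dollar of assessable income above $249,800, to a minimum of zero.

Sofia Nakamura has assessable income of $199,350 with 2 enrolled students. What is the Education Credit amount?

$5,800

Education Credit: base = 2 × $2,900 = $5,800. $199,350 is at or below the $249,800 threshold, so the full $5,800 applies.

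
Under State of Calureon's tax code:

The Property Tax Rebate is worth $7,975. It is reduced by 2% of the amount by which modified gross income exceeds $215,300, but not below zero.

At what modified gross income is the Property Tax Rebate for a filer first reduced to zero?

The credit falls by 2% of each dollar above $215,300, so it reaches zero when the excess is $7,975 / 2% = $398,750: income = $215,300 + $398,750 = $614,050.

$614,050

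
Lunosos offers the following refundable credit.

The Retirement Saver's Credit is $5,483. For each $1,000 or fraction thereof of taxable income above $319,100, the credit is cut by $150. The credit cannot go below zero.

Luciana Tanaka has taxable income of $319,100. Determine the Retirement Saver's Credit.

$5,483

Retirement Saver's Credit: $319,100 is at or below the $319,100 threshold, so the full $5,483 applies.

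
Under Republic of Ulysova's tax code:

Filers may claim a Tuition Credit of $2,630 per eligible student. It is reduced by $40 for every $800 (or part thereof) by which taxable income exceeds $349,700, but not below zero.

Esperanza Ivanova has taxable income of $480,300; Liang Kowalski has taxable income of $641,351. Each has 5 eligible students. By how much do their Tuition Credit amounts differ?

$6,590

Esperanza ($480,300): Tuition Credit: base = 5 × $2,630 = $13,150. income exceeds $349,700 by $130,600, which is 164 full-or-partial $800 increments; reduction = 164 × $40 = $6,560, leaving $6,590.
Liang ($641,351): Tuition Credit: base = 5 × $2,630 = $13,150. income exceeds $349,700 by $291,651 → 365 increments × $40 = $14,600 ≥ base, so the credit is $0.
Difference: |$6,590 − $0| = $6,590.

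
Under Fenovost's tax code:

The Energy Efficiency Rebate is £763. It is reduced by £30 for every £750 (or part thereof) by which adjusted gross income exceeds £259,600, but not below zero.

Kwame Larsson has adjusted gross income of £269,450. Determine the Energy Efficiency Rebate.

Energy Efficiency Rebate: income exceeds £259,600 by £9,850, which is 14 full-or-partial £750 increments; reduction = 14 × £30 = £420, leaving £343.

£343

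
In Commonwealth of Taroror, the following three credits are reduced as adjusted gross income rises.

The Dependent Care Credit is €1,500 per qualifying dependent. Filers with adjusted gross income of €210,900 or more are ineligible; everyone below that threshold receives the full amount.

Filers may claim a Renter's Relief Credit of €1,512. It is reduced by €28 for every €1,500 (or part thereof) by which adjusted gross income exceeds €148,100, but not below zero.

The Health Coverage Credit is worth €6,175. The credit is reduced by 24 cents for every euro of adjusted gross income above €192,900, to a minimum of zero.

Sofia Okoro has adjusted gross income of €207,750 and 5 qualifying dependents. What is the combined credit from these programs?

Dependent Care Credit: base = 5 × €1,500 = €7,500. €207,750 is below the €210,900 cutoff, so the full €7,500 applies.
Renter's Relief Credit: income exceeds €148,100 by €59,650, which is 40 full-or-partial €1,500 increments; reduction = 40 × €28 = €1,120, leaving €392.
Health Coverage Credit: 24% of the €14,850 excess over €192,900 is €3,564; credit = €6,175 − €3,564 = €2,611.
Total: €7,500 + €392 + €2,611 = €10,503.

€10,503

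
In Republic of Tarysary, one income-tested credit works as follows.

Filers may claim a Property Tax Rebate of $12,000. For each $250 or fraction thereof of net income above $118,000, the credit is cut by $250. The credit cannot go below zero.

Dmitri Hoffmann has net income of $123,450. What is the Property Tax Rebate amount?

Property Tax Rebate: income exceeds $118,000 by $5,450, which is 22 full-or-partial $250 increments; reduction = 22 × $250 = $5,500, leaving $6,500.

$6,500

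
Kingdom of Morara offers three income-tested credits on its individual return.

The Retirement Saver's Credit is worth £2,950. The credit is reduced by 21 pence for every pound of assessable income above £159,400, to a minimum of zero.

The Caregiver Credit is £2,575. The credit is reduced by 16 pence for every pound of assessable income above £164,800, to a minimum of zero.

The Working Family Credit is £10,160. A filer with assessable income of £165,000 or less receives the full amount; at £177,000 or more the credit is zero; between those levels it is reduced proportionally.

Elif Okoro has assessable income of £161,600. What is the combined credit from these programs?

£15,223

Retirement Saver's Credit: 21% of the £2,200 excess over £159,400 is £462; credit = £2,950 − £462 = £2,488.
Caregiver Credit: £161,600 is at or below the £164,800 threshold, so the full £2,575 applies.
Working Family Credit: £161,600 is at or below the £165,000 threshold, so the full £10,160 applies.
Total: £2,488 + £2,575 + £10,160 = £15,223.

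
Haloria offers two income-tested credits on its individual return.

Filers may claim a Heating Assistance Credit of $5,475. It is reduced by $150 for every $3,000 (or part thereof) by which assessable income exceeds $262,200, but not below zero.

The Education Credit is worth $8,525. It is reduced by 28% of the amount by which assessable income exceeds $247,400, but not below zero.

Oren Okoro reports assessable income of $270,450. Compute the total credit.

Heating Assistance Credit: income exceeds $262,200 by $8,250, which is 3 full-or-partial $3,000 increments; reduction = 3 × $150 = $450, leaving $5,025.
Education Credit: 28% of the $23,050 excess over $247,400 is $6,454; credit = $8,525 − $6,454 = $2,071.
Total: $5,025 + $2,071 = $7,096.

$7,096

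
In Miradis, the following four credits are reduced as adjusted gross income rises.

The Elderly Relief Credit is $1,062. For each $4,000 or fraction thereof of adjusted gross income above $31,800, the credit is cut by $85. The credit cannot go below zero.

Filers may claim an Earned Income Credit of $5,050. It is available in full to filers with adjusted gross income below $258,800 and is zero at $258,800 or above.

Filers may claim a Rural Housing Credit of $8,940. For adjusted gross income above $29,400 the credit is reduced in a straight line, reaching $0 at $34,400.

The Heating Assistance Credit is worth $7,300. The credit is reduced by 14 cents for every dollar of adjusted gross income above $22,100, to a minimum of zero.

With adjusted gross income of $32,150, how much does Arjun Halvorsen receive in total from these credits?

$15,943

Elderly Relief Credit: income exceeds $31,800 by $350, which is 1 full-or-partial $4,000 increment; reduction = 1 × $85 = $85, leaving $977.
Earned Income Credit: $32,150 is below the $258,800 cutoff, so the full $5,050 applies.
Rural Housing Credit: $32,150 is $2,750 into a $5,000 phase-out range, leaving 2,250/5,000 of the credit: $8,940 × 2,250/5,000 = $4,023.
Heating Assistance Credit: 14% of the $10,050 excess over $22,100 is $1,407; credit = $7,300 − $1,407 = $5,893.
Total: $977 + $5,050 + $4,023 + $5,893 = $15,943.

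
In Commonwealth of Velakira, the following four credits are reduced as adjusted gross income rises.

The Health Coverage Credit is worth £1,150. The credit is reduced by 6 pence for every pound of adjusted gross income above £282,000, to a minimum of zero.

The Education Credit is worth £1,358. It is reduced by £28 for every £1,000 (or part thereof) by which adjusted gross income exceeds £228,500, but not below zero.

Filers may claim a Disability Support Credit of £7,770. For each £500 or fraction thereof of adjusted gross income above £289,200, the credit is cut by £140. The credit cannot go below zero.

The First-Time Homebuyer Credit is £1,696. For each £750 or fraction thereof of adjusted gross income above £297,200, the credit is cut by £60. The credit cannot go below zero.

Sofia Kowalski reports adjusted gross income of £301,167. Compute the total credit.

£5,746

Health Coverage Credit: 6% of the £19,167 excess over £282,000 is £1,150.02 ≥ base, so the credit is £0.
Education Credit: income exceeds £228,500 by £72,667 → 73 increments × £28 = £2,044 ≥ base, so the credit is £0.
Disability Support Credit: income exceeds £289,200 by £11,967, which is 24 full-or-partial £500 increments; reduction = 24 × £140 = £3,360, leaving £4,410.
First-Time Homebuyer Credit: income exceeds £297,200 by £3,967, which is 6 full-or-partial £750 increments; reduction = 6 × £60 = £360, leaving £1,336.
Total: £0 + £0 + £4,410 + £1,336 = £5,746.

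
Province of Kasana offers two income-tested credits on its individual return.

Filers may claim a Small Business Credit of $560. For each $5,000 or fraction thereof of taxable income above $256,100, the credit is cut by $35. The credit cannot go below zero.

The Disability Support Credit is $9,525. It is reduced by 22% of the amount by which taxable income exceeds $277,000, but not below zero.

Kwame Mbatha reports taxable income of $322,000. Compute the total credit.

$70

Small Business Credit: income exceeds $256,100 by $65,900, which is 14 full-or-partial $5,000 increments; reduction = 14 × $35 = $490, leaving $70.
Disability Support Credit: 22% of the $45,000 excess over $277,000 is $9,900 ≥ base, so the credit is $0.
Total: $70 + $0 = $70.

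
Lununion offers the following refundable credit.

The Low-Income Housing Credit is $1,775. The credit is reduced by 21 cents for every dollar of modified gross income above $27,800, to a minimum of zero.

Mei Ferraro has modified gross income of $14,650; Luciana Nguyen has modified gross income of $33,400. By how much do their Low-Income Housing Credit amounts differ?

$1,176

Mei ($14,650): Low-Income Housing Credit: $14,650 is at or below the $27,800 threshold, so the full $1,775 applies.
Luciana ($33,400): Low-Income Housing Credit: 21% of the $5,600 excess over $27,800 is $1,176; credit = $1,775 − $1,176 = $599.
Difference: |$1,775 − $599| = $1,176.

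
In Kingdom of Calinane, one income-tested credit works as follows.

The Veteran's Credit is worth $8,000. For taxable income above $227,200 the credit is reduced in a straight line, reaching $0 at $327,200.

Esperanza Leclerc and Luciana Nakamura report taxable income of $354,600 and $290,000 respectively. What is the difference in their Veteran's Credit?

$2,976

Esperanza ($354,600): Veteran's Credit: $354,600 is at or above $327,200, so the credit is $0.
Luciana ($290,000): Veteran's Credit: $290,000 is $62,800 into a $100,000 phase-out range, leaving 37,200/100,000 of the credit: $8,000 × 37,200/100,000 = $2,976.
Difference: |$0 − $2,976| = $2,976.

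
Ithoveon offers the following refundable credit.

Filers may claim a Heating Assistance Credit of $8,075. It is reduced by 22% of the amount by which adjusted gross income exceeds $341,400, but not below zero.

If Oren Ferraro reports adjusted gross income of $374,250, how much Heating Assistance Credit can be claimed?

Heating Assistance Credit: 22% of the $32,850 excess over $341,400 is $7,227; credit = $8,075 − $7,227 = $848.

$848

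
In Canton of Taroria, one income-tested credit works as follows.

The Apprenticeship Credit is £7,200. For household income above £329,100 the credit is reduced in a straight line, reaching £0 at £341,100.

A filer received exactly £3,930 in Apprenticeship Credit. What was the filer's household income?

£334,550

£3,930 is 3,930/7,200 of the full £7,200, so 3,270/7,200 of the £12,000 range has been used: income = £329,100 + £12,000 × 3,270/7,200 = £334,550.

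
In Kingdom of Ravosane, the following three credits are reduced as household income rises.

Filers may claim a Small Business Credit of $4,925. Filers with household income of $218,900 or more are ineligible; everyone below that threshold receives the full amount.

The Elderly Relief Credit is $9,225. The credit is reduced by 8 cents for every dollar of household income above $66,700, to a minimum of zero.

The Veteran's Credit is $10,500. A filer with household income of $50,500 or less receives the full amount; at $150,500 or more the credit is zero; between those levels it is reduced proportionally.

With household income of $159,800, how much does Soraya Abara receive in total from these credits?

Small Business Credit: $159,800 is below the $218,900 cutoff, so the full $4,925 applies.
Elderly Relief Credit: 8% of the $93,100 excess over $66,700 is $7,448; credit = $9,225 − $7,448 = $1,777.
Veteran's Credit: $159,800 is at or above $150,500, so the credit is $0.
Total: $4,925 + $1,777 + $0 = $6,702.

$6,702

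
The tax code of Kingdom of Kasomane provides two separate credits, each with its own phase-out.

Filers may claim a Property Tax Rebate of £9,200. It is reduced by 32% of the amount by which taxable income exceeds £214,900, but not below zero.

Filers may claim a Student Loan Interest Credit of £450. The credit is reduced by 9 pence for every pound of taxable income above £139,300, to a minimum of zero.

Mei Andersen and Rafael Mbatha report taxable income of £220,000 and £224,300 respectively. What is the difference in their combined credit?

£1,376

Mei (£220,000): Property Tax Rebate: 32% of the £5,100 excess over £214,900 is £1,632; credit = £9,200 − £1,632 = £7,568. Student Loan Interest Credit: 9% of the £80,700 excess over £139,300 is £7,263 ≥ base, so the credit is £0. total £7,568 + £0 = £7,568
Rafael (£224,300): Property Tax Rebate: 32% of the £9,400 excess over £214,900 is £3,008; credit = £9,200 − £3,008 = £6,192. Student Loan Interest Credit: 9% of the £85,000 excess over £139,300 is £7,650 ≥ base, so the credit is £0. total £6,192 + £0 = £6,192
Difference: |£7,568 − £6,192| = £1,376.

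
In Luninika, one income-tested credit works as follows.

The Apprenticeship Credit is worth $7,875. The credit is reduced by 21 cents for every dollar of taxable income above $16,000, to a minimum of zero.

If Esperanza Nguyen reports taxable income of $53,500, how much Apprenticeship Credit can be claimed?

$0

Apprenticeship Credit: 21% of the $37,500 excess over $16,000 is $7,875 ≥ base, so the credit is $0.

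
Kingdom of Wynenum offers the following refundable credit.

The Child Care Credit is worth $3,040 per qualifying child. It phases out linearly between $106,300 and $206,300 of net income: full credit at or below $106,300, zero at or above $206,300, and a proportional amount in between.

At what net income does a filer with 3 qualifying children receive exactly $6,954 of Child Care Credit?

$130,050

Full credit = 3 × $3,040 = $9,120.
$6,954 is 6,954/9,120 of the full $9,120, so 2,166/9,120 of the $100,000 range has been used: income = $106,300 + $100,000 × 2,166/9,120 = $130,050.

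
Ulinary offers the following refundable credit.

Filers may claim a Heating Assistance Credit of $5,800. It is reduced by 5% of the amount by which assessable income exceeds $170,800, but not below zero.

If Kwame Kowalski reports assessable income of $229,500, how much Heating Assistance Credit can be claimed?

Heating Assistance Credit: 5% of the $58,700 excess over $170,800 is $2,935; credit = $5,800 − $2,935 = $2,865.

$2,865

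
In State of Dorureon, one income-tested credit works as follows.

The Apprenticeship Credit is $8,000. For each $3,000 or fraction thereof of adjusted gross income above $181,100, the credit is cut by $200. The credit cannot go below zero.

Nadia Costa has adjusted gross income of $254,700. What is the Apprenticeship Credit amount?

Apprenticeship Credit: income exceeds $181,100 by $73,600, which is 25 full-or-partial $3,000 increments; reduction = 25 × $200 = $5,000, leaving $3,000.

$3,000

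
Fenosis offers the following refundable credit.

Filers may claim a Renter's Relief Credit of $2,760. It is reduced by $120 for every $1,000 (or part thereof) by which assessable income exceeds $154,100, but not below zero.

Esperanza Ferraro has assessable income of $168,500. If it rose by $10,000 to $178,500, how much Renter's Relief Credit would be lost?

At $168,500 — income exceeds $154,100 by $14,400, which is 15 full-or-partial $1,000 increments; reduction = 15 × $120 = $1,800, leaving $960.
At $178,500 — income exceeds $154,100 by $24,400 → 25 increments × $120 = $3,000 ≥ base, so the credit is $0.
Lost: $960 − $0 = $960.

$960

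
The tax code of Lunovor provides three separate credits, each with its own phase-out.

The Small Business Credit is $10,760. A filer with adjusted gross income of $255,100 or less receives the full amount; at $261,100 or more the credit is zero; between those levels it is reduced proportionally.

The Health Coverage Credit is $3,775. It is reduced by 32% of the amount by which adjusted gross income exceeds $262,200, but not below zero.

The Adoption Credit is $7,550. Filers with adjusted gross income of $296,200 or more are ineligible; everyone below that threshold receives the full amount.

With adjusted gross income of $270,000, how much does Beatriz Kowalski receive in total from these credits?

$8,829

Small Business Credit: $270,000 is at or above $261,100, so the credit is $0.
Health Coverage Credit: 32% of the $7,800 excess over $262,200 is $2,496; credit = $3,775 − $2,496 = $1,279.
Adoption Credit: $270,000 is below the $296,200 cutoff, so the full $7,550 applies.
Total: $0 + $1,279 + $7,550 = $8,829.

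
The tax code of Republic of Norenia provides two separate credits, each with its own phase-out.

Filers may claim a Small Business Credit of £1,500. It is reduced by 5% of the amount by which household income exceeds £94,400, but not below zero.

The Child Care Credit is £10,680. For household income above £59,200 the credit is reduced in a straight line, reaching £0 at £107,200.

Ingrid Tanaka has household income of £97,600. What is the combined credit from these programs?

Small Business Credit: 5% of the £3,200 excess over £94,400 is £160; credit = £1,500 − £160 = £1,340.
Child Care Credit: £97,600 is £38,400 into a £48,000 phase-out range, leaving 9,600/48,000 of the credit: £10,680 × 9,600/48,000 = £2,136.
Total: £1,340 + £2,136 = £3,476.

£3,476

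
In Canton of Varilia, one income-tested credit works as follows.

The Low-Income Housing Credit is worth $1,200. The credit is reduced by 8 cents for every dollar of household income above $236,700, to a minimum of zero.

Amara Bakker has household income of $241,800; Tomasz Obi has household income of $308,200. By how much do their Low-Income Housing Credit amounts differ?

$792

Amara ($241,800): Low-Income Housing Credit: 8% of the $5,100 excess over $236,700 is $408; credit = $1,200 − $408 = $792.
Tomasz ($308,200): Low-Income Housing Credit: 8% of the $71,500 excess over $236,700 is $5,720 ≥ base, so the credit is $0.
Difference: |$792 − $0| = $792.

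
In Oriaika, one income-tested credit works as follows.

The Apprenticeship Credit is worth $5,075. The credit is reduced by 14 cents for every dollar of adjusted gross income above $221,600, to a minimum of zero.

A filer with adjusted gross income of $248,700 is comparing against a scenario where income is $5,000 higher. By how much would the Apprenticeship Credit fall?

At $248,700 — 14% of the $27,100 excess over $221,600 is $3,794; credit = $5,075 − $3,794 = $1,281.
At $253,700 — 14% of the $32,100 excess over $221,600 is $4,494; credit = $5,075 − $4,494 = $581.
Lost: $1,281 − $581 = $700.

$700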